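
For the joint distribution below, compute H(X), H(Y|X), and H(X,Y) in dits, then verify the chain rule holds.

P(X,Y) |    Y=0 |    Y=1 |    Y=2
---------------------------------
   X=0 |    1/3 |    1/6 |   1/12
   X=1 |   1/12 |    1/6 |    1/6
H(X,Y) = 0.7280, H(X) = 0.2950, H(Y|X) = 0.4330 (all in dits)

Chain rule: H(X,Y) = H(X) + H(Y|X)

Left side — joint entropy directly:
H(X,Y) = -Σ p(x,y) log p(x,y) = 0.7280 dits

Right side — compute H(Y|X) from the conditional distributions:
P(X) = (7/12, 5/12), so H(X) = 0.2950 dits
H(Y|X) = Σ_x P(X=x) · H(Y|X=x):
  P(Y|X=0) = (4/7, 2/7, 1/7), H(Y|X=0) = 0.4151, weight P(X=0) = 7/12
  P(Y|X=1) = (1/5, 2/5, 2/5), H(Y|X=1) = 0.4581, weight P(X=1) = 5/12
H(Y|X) = 0.4330 dits

H(X) + H(Y|X) = 0.2950 + 0.4330 = 0.7280 dits

Both sides equal 0.7280 dits. ✓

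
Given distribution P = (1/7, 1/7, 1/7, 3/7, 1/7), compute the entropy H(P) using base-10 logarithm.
0.6406 dits

Shannon entropy is H(X) = -Σ p(x) log p(x).

For P = (1/7, 1/7, 1/7, 3/7, 1/7):
H = -1/7 × log_10(1/7) -1/7 × log_10(1/7) -1/7 × log_10(1/7) -3/7 × log_10(3/7) -1/7 × log_10(1/7)
H = 0.6406 dits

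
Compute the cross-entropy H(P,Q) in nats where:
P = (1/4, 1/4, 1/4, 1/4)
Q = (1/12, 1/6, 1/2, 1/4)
1.5890 nats

Cross-entropy: H(P,Q) = -Σ p(x) log q(x)

Alternatively: H(P,Q) = H(P) + D_KL(P||Q)
H(P) = 1.3863 nats
D_KL(P||Q) = 0.2027 nats

H(P,Q) = 1.3863 + 0.2027 = 1.5890 nats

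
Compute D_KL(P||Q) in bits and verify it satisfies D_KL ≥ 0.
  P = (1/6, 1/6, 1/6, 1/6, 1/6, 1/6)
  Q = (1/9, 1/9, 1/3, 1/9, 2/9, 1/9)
0.1541 bits

KL divergence satisfies the Gibbs inequality: D_KL(P||Q) ≥ 0 for all distributions P, Q.

D_KL(P||Q) = Σ p(x) log(p(x)/q(x))
Term by term:
  x=0: 1/6 × log_2[(1/6)/(1/9)] = 0.0975
  x=1: 1/6 × log_2[(1/6)/(1/9)] = 0.0975
  x=2: 1/6 × log_2[(1/6)/(1/3)] = -0.1667
  x=3: 1/6 × log_2[(1/6)/(1/9)] = 0.0975
  x=4: 1/6 × log_2[(1/6)/(2/9)] = -0.0692
  x=5: 1/6 × log_2[(1/6)/(1/9)] = 0.0975
D_KL(P||Q) = 0.1541 bits

D_KL(P||Q) = 0.1541 ≥ 0 ✓

This non-negativity is a fundamental property: relative entropy cannot be negative because it measures how different Q is from P.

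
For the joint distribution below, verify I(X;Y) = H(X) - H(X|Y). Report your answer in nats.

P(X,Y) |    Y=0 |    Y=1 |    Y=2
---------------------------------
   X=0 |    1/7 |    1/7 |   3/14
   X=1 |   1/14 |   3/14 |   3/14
I(X;Y) = 0.0193 nats

Mutual information has multiple equivalent forms:
- I(X;Y) = H(X) - H(X|Y)
- I(X;Y) = H(Y) - H(Y|X)
- I(X;Y) = H(X) + H(Y) - H(X,Y)

Computing all quantities:
H(X) = 0.6931, H(Y) = 1.0609, H(X,Y) = 1.7348
H(X|Y) = 0.6738, H(Y|X) = 1.0416

Verification:
H(X) - H(X|Y) = 0.6931 - 0.6738 = 0.0193
H(Y) - H(Y|X) = 1.0609 - 1.0416 = 0.0193
H(X) + H(Y) - H(X,Y) = 0.6931 + 1.0609 - 1.7348 = 0.0193

All forms give I(X;Y) = 0.0193 nats. ✓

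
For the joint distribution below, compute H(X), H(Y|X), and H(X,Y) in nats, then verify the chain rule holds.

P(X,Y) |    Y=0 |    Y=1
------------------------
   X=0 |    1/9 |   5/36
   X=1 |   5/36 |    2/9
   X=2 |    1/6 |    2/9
H(X,Y) = 1.7596, H(X) = 1.0817, H(Y|X) = 0.6779 (all in nats)

Chain rule: H(X,Y) = H(X) + H(Y|X)

Left side — joint entropy directly:
H(X,Y) = -Σ p(x,y) log p(x,y) = 1.7596 nats

Right side — compute H(Y|X) from the conditional distributions:
P(X) = (1/4, 13/36, 7/18), so H(X) = 1.0817 nats
H(Y|X) = Σ_x P(X=x) · H(Y|X=x):
  P(Y|X=0) = (4/9, 5/9), H(Y|X=0) = 0.6870, weight P(X=0) = 1/4
  P(Y|X=1) = (5/13, 8/13), H(Y|X=1) = 0.6663, weight P(X=1) = 13/36
  P(Y|X=2) = (3/7, 4/7), H(Y|X=2) = 0.6829, weight P(X=2) = 7/18
H(Y|X) = 0.6779 nats

H(X) + H(Y|X) = 1.0817 + 0.6779 = 1.7596 nats

Both sides equal 1.7596 nats. ✓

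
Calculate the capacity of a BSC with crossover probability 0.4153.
0.0208 bits

For a binary symmetric channel (BSC) with error probability p:
Capacity C = 1 - H(p) bits per symbol

where H(p) = -p log₂(p) - (1-p) log₂(1-p) is the binary entropy function.

H(0.4153) = 0.9792 bits
C = 1 - 0.9792 = 0.0208 bits per symbol

This means we can reliably transmit up to 0.0208 bits of information per channel use.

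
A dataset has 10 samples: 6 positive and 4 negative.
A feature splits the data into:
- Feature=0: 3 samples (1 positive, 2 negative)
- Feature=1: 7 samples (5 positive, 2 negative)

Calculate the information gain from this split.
0.0913 bits

Information Gain = H(Y) - H(Y|Feature)

Before split:
P(positive) = 6/10 = 0.6000
H(Y) = 0.9710 bits

After split:
Feature=0: H = 0.9183 bits (weight = 3/10)
Feature=1: H = 0.8631 bits (weight = 7/10)
H(Y|Feature) = (3/10)×0.9183 + (7/10)×0.8631 = 0.8797 bits

Information Gain = 0.9710 - 0.8797 = 0.0913 bits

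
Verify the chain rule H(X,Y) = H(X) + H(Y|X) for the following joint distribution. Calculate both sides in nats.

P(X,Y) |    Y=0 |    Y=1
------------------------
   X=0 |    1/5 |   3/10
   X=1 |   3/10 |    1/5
H(X,Y) = 1.3662, H(X) = 0.6931, H(Y|X) = 0.6730 (all in nats)

Chain rule: H(X,Y) = H(X) + H(Y|X)

Left side — joint entropy directly:
H(X,Y) = -Σ p(x,y) log p(x,y) = 1.3662 nats

Right side — compute H(Y|X) from the conditional distributions:
P(X) = (1/2, 1/2), so H(X) = 0.6931 nats
H(Y|X) = Σ_x P(X=x) · H(Y|X=x):
  P(Y|X=0) = (2/5, 3/5), H(Y|X=0) = 0.6730, weight P(X=0) = 1/2
  P(Y|X=1) = (3/5, 2/5), H(Y|X=1) = 0.6730, weight P(X=1) = 1/2
H(Y|X) = 0.6730 nats

H(X) + H(Y|X) = 0.6931 + 0.6730 = 1.3662 nats

Both sides equal 1.3662 nats. ✓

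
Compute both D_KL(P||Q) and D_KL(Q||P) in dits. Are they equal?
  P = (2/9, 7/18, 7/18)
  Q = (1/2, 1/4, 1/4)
D_KL(P||Q) = 0.0710, D_KL(Q||P) = 0.0801

KL divergence is not symmetric: D_KL(P||Q) ≠ D_KL(Q||P) in general.

D_KL(P||Q) = 0.0710 dits
D_KL(Q||P) = 0.0801 dits

No, they are not equal!

This asymmetry is why KL divergence is not a true distance metric.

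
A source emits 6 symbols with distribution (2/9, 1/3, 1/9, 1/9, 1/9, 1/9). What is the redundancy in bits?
0.1656 bits

Redundancy measures how far a source is from maximum entropy:
R = H_max - H(X)

Maximum entropy for 6 symbols: H_max = log_2(6) = 2.5850 bits
Actual entropy: H(X) = 2.4194 bits
Redundancy: R = 2.5850 - 2.4194 = 0.1656 bits

This redundancy represents potential for compression: the source could be compressed by 0.1656 bits per symbol.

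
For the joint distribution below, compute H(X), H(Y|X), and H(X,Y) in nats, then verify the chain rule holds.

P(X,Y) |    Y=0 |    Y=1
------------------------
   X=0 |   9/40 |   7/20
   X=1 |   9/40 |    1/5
H(X,Y) = 1.3606, H(X) = 0.6819, H(Y|X) = 0.6787 (all in nats)

Chain rule: H(X,Y) = H(X) + H(Y|X)

Left side — joint entropy directly:
H(X,Y) = -Σ p(x,y) log p(x,y) = 1.3606 nats

Right side — compute H(Y|X) from the conditional distributions:
P(X) = (23/40, 17/40), so H(X) = 0.6819 nats
H(Y|X) = Σ_x P(X=x) · H(Y|X=x):
  P(Y|X=0) = (9/23, 14/23), H(Y|X=0) = 0.6693, weight P(X=0) = 23/40
  P(Y|X=1) = (9/17, 8/17), H(Y|X=1) = 0.6914, weight P(X=1) = 17/40
H(Y|X) = 0.6787 nats

H(X) + H(Y|X) = 0.6819 + 0.6787 = 1.3606 nats

Both sides equal 1.3606 nats. ✓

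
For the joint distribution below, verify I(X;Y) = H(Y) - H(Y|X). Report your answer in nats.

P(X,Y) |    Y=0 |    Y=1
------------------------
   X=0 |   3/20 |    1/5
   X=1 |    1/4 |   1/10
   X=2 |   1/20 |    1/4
I(X;Y) = 0.1046 nats

Mutual information has multiple equivalent forms:
- I(X;Y) = H(X) - H(X|Y)
- I(X;Y) = H(Y) - H(Y|X)
- I(X;Y) = H(X) + H(Y) - H(X,Y)

Computing all quantities:
H(X) = 1.0961, H(Y) = 0.6881, H(X,Y) = 1.6796
H(X|Y) = 0.9915, H(Y|X) = 0.5836

Verification:
H(X) - H(X|Y) = 1.0961 - 0.9915 = 0.1046
H(Y) - H(Y|X) = 0.6881 - 0.5836 = 0.1046
H(X) + H(Y) - H(X,Y) = 1.0961 + 0.6881 - 1.6796 = 0.1046

All forms give I(X;Y) = 0.1046 nats. ✓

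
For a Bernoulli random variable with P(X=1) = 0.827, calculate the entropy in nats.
0.4606 nats

The binary entropy function is:
H(p) = -p log(p) - (1-p) log(1-p)

H(0.827) = -0.827 × log_e(0.827) - 0.173 × log_e(0.173)
H(0.827) = 0.4606 nats

Note: Binary entropy is maximized at p=0.5 (H=1 bit) and minimized at p=0 or p=1 (H=0).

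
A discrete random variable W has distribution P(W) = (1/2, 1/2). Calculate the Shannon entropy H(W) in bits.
1.0000 bits

Shannon entropy is H(X) = -Σ p(x) log p(x).

For P = (1/2, 1/2):
H = -1/2 × log_2(1/2) -1/2 × log_2(1/2)
H = 1.0000 bits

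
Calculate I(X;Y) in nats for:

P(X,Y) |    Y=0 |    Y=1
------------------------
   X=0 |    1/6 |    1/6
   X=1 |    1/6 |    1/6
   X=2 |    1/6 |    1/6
0.0000 nats

Mutual information: I(X;Y) = H(X) + H(Y) - H(X,Y)

Marginals:
P(X) = (1/3, 1/3, 1/3), H(X) = 1.0986 nats
P(Y) = (1/2, 1/2), H(Y) = 0.6931 nats

Joint entropy: H(X,Y) = 1.7918 nats

I(X;Y) = 1.0986 + 0.6931 - 1.7918 = 0.0000 nats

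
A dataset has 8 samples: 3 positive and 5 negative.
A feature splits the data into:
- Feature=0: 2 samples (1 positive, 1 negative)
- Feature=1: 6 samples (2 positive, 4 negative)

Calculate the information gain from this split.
0.0157 bits

Information Gain = H(Y) - H(Y|Feature)

Before split:
P(positive) = 3/8 = 0.3750
H(Y) = 0.9544 bits

After split:
Feature=0: H = 1.0000 bits (weight = 2/8)
Feature=1: H = 0.9183 bits (weight = 6/8)
H(Y|Feature) = (2/8)×1.0000 + (6/8)×0.9183 = 0.9387 bits

Information Gain = 0.9544 - 0.9387 = 0.0157 bits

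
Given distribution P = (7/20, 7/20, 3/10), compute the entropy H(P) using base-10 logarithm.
0.4760 dits

Shannon entropy is H(X) = -Σ p(x) log p(x).

For P = (7/20, 7/20, 3/10):
H = -7/20 × log_10(7/20) -7/20 × log_10(7/20) -3/10 × log_10(3/10)
H = 0.4760 dits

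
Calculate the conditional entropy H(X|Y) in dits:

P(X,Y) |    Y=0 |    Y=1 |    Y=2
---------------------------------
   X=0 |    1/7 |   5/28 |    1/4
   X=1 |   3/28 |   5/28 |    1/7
0.2935 dits

Using the chain rule: H(X|Y) = H(X,Y) - H(Y)

First, compute H(X,Y) = 0.7631 dits

Marginal P(Y) = (1/4, 5/14, 11/28)
H(Y) = 0.4696 dits

H(X|Y) = H(X,Y) - H(Y) = 0.7631 - 0.4696 = 0.2935 dits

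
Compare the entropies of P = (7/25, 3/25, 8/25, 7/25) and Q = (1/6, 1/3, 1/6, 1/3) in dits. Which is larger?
P

Computing entropies in dits:
H(P) = 0.5784
H(Q) = 0.5775

Distribution P has higher entropy.

Intuition: The distribution closer to uniform (more spread out) has higher entropy.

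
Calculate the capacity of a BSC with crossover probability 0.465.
0.0035 bits

For a binary symmetric channel (BSC) with error probability p:
Capacity C = 1 - H(p) bits per symbol

where H(p) = -p log₂(p) - (1-p) log₂(1-p) is the binary entropy function.

H(0.465) = 0.9965 bits
C = 1 - 0.9965 = 0.0035 bits per symbol

This means we can reliably transmit up to 0.0035 bits of information per channel use.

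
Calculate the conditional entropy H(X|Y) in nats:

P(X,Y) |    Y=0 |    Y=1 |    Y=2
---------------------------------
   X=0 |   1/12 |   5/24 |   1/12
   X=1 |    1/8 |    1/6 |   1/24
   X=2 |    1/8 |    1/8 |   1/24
1.0728 nats

Using the chain rule: H(X|Y) = H(X,Y) - H(Y)

First, compute H(X,Y) = 2.0842 nats

Marginal P(Y) = (1/3, 1/2, 1/6)
H(Y) = 1.0114 nats

H(X|Y) = H(X,Y) - H(Y) = 2.0842 - 1.0114 = 1.0728 nats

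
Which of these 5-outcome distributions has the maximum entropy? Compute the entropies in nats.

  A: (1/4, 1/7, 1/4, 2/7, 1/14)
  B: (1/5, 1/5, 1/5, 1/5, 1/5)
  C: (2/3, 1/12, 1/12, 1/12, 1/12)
B

For a discrete distribution over n outcomes, entropy is maximized by the uniform distribution.

Computing entropies:
H(A) = 1.5176 nats
H(B) = 1.6094 nats
H(C) = 1.0986 nats

The uniform distribution (where all probabilities equal 1/5) achieves the maximum entropy of log_e(5) = 1.6094 nats.

Distribution B has the highest entropy.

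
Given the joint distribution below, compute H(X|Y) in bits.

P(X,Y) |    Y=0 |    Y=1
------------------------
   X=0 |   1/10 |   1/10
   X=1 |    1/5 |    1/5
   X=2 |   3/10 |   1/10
1.4755 bits

Using the chain rule: H(X|Y) = H(X,Y) - H(Y)

First, compute H(X,Y) = 2.4464 bits

Marginal P(Y) = (3/5, 2/5)
H(Y) = 0.9710 bits

H(X|Y) = H(X,Y) - H(Y) = 2.4464 - 0.9710 = 1.4755 bits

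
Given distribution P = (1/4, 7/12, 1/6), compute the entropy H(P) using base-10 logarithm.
0.4168 dits

Shannon entropy is H(X) = -Σ p(x) log p(x).

For P = (1/4, 7/12, 1/6):
H = -1/4 × log_10(1/4) -7/12 × log_10(7/12) -1/6 × log_10(1/6)
H = 0.4168 dits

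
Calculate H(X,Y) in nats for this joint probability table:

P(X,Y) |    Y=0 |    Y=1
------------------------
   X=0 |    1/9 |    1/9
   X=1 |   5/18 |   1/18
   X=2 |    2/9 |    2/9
1.6731 nats

Joint entropy is H(X,Y) = -Σ_{x,y} p(x,y) log p(x,y).

Summing over all non-zero entries:
H(X,Y) = -[1/9·log_e(1/9) + 1/9·log_e(1/9) + 5/18·log_e(5/18) + 1/18·log_e(1/18) + 2/9·log_e(2/9) + 2/9·log_e(2/9)]
H(X,Y) = 1.6731 nats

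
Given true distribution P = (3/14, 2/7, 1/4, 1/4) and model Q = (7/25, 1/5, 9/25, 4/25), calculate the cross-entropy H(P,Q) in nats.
1.4462 nats

Cross-entropy: H(P,Q) = -Σ p(x) log q(x)

Alternatively: H(P,Q) = H(P) + D_KL(P||Q)
H(P) = 1.3812 nats
D_KL(P||Q) = 0.0650 nats

H(P,Q) = 1.3812 + 0.0650 = 1.4462 nats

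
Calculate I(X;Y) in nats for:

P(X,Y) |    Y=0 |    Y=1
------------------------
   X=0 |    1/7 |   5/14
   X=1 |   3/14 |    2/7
0.0112 nats

Mutual information: I(X;Y) = H(X) + H(Y) - H(X,Y)

Marginals:
P(X) = (1/2, 1/2), H(X) = 0.6931 nats
P(Y) = (5/14, 9/14), H(Y) = 0.6518 nats

Joint entropy: H(X,Y) = 1.3337 nats

I(X;Y) = 0.6931 + 0.6518 - 1.3337 = 0.0112 nats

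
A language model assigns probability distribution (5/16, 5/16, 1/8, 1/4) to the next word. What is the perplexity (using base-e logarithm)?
3.7942

Perplexity is e^H (or exp(H) for natural log).

First, H = -Σ p log p = 1.3335 nats
Perplexity = e^1.3335 = 3.7942

Interpretation: The model's uncertainty is equivalent to choosing uniformly among 3.8 options.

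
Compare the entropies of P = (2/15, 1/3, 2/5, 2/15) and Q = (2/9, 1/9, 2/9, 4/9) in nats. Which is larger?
Q

Computing entropies in nats:
H(P) = 1.2700
H(Q) = 1.2730

Distribution Q has higher entropy.

Intuition: The distribution closer to uniform (more spread out) has higher entropy.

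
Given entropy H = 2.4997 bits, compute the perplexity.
5.6557

Perplexity is 2^H (or exp(H) for natural log).

H = 2.4997 bits
Perplexity = 2^2.4997 = 5.6557

Interpretation: The model's uncertainty is equivalent to choosing uniformly among 5.7 options.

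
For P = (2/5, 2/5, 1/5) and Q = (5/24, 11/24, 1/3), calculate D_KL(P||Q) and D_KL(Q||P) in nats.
D_KL(P||Q) = 0.1043, D_KL(Q||P) = 0.0968

KL divergence is not symmetric: D_KL(P||Q) ≠ D_KL(Q||P) in general.

D_KL(P||Q) = 0.1043 nats
D_KL(Q||P) = 0.0968 nats

No, they are not equal!

This asymmetry is why KL divergence is not a true distance metric.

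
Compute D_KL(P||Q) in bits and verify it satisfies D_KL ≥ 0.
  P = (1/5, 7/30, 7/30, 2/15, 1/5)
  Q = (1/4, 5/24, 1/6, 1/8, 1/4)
0.0351 bits

KL divergence satisfies the Gibbs inequality: D_KL(P||Q) ≥ 0 for all distributions P, Q.

D_KL(P||Q) = Σ p(x) log(p(x)/q(x))
Term by term:
  x=0: 1/5 × log_2[(1/5)/(1/4)] = -0.0644
  x=1: 7/30 × log_2[(7/30)/(5/24)] = 0.0381
  x=2: 7/30 × log_2[(7/30)/(1/6)] = 0.1133
  x=3: 2/15 × log_2[(2/15)/(1/8)] = 0.0124
  x=4: 1/5 × log_2[(1/5)/(1/4)] = -0.0644
D_KL(P||Q) = 0.0351 bits

D_KL(P||Q) = 0.0351 ≥ 0 ✓

This non-negativity is a fundamental property: relative entropy cannot be negative because it measures how different Q is from P.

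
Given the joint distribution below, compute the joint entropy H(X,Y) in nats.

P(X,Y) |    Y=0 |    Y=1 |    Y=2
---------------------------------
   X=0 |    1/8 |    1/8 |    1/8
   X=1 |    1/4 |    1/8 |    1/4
1.7329 nats

Joint entropy is H(X,Y) = -Σ_{x,y} p(x,y) log p(x,y).

Summing over all non-zero entries:
H(X,Y) = -[1/8·log_e(1/8) + 1/8·log_e(1/8) + 1/8·log_e(1/8) + 1/4·log_e(1/4) + 1/8·log_e(1/8) + 1/4·log_e(1/4)]
H(X,Y) = 1.7329 nats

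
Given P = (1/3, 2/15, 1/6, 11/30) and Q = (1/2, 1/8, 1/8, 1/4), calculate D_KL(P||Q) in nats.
0.0618 nats

KL divergence: D_KL(P||Q) = Σ p(x) log(p(x)/q(x))

Computing term by term:
  x=0: 1/3 × log_e[(1/3)/(1/2)] = 1/3 × -0.4055 = -0.1352
  x=1: 2/15 × log_e[(2/15)/(1/8)] = 2/15 × 0.0645 = 0.0086
  x=2: 1/6 × log_e[(1/6)/(1/8)] = 1/6 × 0.2877 = 0.0479
  x=3: 11/30 × log_e[(11/30)/(1/4)] = 11/30 × 0.3830 = 0.1404

D_KL(P||Q) = 0.0618 nats

Note: KL divergence is always non-negative and equals 0 iff P = Q.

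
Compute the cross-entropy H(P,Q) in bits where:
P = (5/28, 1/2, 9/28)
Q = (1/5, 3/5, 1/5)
1.5294 bits

Cross-entropy: H(P,Q) = -Σ p(x) log q(x)

Alternatively: H(P,Q) = H(P) + D_KL(P||Q)
H(P) = 1.4701 bits
D_KL(P||Q) = 0.0593 bits

H(P,Q) = 1.4701 + 0.0593 = 1.5294 bits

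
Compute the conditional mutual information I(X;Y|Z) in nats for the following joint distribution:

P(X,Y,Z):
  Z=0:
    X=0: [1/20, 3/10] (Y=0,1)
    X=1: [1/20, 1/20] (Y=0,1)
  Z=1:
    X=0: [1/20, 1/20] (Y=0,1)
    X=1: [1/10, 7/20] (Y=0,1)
0.0401 nats

Conditional mutual information: I(X;Y|Z) = H(X|Z) + H(Y|Z) - H(X,Y|Z)

H(Z) = 0.6881
H(X,Z) = 1.1873 → H(X|Z) = 0.4991
H(Y,Z) = 1.2488 → H(Y|Z) = 0.5606
H(X,Y,Z) = 1.7078 → H(X,Y|Z) = 1.0197

I(X;Y|Z) = 0.4991 + 0.5606 - 1.0197 = 0.0401 nats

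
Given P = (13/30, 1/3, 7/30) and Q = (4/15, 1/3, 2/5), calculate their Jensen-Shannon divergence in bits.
0.0305 bits

Jensen-Shannon divergence is:
JSD(P||Q) = 0.5 × D_KL(P||M) + 0.5 × D_KL(Q||M)
where M = 0.5 × (P + Q) is the mixture distribution.

M = 0.5 × (13/30, 1/3, 7/30) + 0.5 × (4/15, 1/3, 2/5) = (7/20, 1/3, 0.316667)

D_KL(P||M) = 0.0307 bits
D_KL(Q||M) = 0.0302 bits

JSD(P||Q) = 0.5 × 0.0307 + 0.5 × 0.0302 = 0.0305 bits

Unlike KL divergence, JSD is symmetric and bounded: 0 ≤ JSD ≤ log(2).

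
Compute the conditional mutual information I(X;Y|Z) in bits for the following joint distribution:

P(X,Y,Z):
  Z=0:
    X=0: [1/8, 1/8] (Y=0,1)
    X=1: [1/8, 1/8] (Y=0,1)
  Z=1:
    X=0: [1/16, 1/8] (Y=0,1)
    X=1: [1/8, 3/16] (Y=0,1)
0.0016 bits

Conditional mutual information: I(X;Y|Z) = H(X|Z) + H(Y|Z) - H(X,Y|Z)

H(Z) = 1.0000
H(X,Z) = 1.9772 → H(X|Z) = 0.9772
H(Y,Z) = 1.9772 → H(Y|Z) = 0.9772
H(X,Y,Z) = 2.9528 → H(X,Y|Z) = 1.9528

I(X;Y|Z) = 0.9772 + 0.9772 - 1.9528 = 0.0016 bits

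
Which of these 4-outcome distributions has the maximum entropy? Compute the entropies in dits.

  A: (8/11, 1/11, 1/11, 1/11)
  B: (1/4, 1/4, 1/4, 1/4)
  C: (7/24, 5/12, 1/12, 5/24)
B

For a discrete distribution over n outcomes, entropy is maximized by the uniform distribution.

Computing entropies:
H(A) = 0.3846 dits
H(B) = 0.6021 dits
H(C) = 0.5464 dits

The uniform distribution (where all probabilities equal 1/4) achieves the maximum entropy of log_10(4) = 0.6021 dits.

Distribution B has the highest entropy.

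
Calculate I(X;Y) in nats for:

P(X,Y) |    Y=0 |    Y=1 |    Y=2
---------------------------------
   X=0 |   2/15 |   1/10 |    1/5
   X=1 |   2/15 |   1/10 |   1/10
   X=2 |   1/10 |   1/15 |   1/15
0.0151 nats

Mutual information: I(X;Y) = H(X) + H(Y) - H(X,Y)

Marginals:
P(X) = (13/30, 1/3, 7/30), H(X) = 1.0681 nats
P(Y) = (11/30, 4/15, 11/30), H(Y) = 1.0882 nats

Joint entropy: H(X,Y) = 2.1413 nats

I(X;Y) = 1.0681 + 1.0882 - 2.1413 = 0.0151 nats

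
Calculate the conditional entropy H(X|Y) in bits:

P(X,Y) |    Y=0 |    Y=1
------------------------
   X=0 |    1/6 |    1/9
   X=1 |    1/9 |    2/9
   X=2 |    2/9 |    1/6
1.5305 bits

Using the chain rule: H(X|Y) = H(X,Y) - H(Y)

First, compute H(X,Y) = 2.5305 bits

Marginal P(Y) = (1/2, 1/2)
H(Y) = 1.0000 bits

H(X|Y) = H(X,Y) - H(Y) = 2.5305 - 1.0000 = 1.5305 bits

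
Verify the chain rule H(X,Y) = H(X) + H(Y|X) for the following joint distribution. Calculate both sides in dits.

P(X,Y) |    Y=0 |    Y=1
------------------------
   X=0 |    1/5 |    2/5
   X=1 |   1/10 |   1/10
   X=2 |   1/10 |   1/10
H(X,Y) = 0.6990, H(X) = 0.4127, H(Y|X) = 0.2863 (all in dits)

Chain rule: H(X,Y) = H(X) + H(Y|X)

Left side — joint entropy directly:
H(X,Y) = -Σ p(x,y) log p(x,y) = 0.6990 dits

Right side — compute H(Y|X) from the conditional distributions:
P(X) = (3/5, 1/5, 1/5), so H(X) = 0.4127 dits
H(Y|X) = Σ_x P(X=x) · H(Y|X=x):
  P(Y|X=0) = (1/3, 2/3), H(Y|X=0) = 0.2764, weight P(X=0) = 3/5
  P(Y|X=1) = (1/2, 1/2), H(Y|X=1) = 0.3010, weight P(X=1) = 1/5
  P(Y|X=2) = (1/2, 1/2), H(Y|X=2) = 0.3010, weight P(X=2) = 1/5
H(Y|X) = 0.2863 dits

H(X) + H(Y|X) = 0.4127 + 0.2863 = 0.6990 dits

Both sides equal 0.6990 dits. ✓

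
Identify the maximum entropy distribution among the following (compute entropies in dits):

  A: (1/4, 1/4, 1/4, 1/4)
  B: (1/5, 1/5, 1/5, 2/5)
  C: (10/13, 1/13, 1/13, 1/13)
A

For a discrete distribution over n outcomes, entropy is maximized by the uniform distribution.

Computing entropies:
H(A) = 0.6021 dits
H(B) = 0.5786 dits
H(C) = 0.3447 dits

The uniform distribution (where all probabilities equal 1/4) achieves the maximum entropy of log_10(4) = 0.6021 dits.

Distribution A has the highest entropy.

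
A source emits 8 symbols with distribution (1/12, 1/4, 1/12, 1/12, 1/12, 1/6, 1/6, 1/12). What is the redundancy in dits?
0.0435 dits

Redundancy measures how far a source is from maximum entropy:
R = H_max - H(X)

Maximum entropy for 8 symbols: H_max = log_10(8) = 0.9031 dits
Actual entropy: H(X) = 0.8596 dits
Redundancy: R = 0.9031 - 0.8596 = 0.0435 dits

This redundancy represents potential for compression: the source could be compressed by 0.0435 dits per symbol.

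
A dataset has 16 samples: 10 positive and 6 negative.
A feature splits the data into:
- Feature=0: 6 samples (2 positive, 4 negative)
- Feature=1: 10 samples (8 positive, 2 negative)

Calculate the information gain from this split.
0.1589 bits

Information Gain = H(Y) - H(Y|Feature)

Before split:
P(positive) = 10/16 = 0.6250
H(Y) = 0.9544 bits

After split:
Feature=0: H = 0.9183 bits (weight = 6/16)
Feature=1: H = 0.7219 bits (weight = 10/16)
H(Y|Feature) = (6/16)×0.9183 + (10/16)×0.7219 = 0.7956 bits

Information Gain = 0.9544 - 0.7956 = 0.1589 bits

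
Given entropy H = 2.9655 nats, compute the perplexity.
19.4044

Perplexity is e^H (or exp(H) for natural log).

H = 2.9655 nats
Perplexity = e^2.9655 = 19.4044

Interpretation: The model's uncertainty is equivalent to choosing uniformly among 19.4 options.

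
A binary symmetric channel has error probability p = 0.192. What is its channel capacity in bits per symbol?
0.2944 bits

For a binary symmetric channel (BSC) with error probability p:
Capacity C = 1 - H(p) bits per symbol

where H(p) = -p log₂(p) - (1-p) log₂(1-p) is the binary entropy function.

H(0.192) = 0.7056 bits
C = 1 - 0.7056 = 0.2944 bits per symbol

This means we can reliably transmit up to 0.2944 bits of information per channel use.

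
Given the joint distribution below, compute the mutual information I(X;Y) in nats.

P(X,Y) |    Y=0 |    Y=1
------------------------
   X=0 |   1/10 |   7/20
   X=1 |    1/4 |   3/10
0.0301 nats

Mutual information: I(X;Y) = H(X) + H(Y) - H(X,Y)

Marginals:
P(X) = (9/20, 11/20), H(X) = 0.6881 nats
P(Y) = (7/20, 13/20), H(Y) = 0.6474 nats

Joint entropy: H(X,Y) = 1.3055 nats

I(X;Y) = 0.6881 + 0.6474 - 1.3055 = 0.0301 nats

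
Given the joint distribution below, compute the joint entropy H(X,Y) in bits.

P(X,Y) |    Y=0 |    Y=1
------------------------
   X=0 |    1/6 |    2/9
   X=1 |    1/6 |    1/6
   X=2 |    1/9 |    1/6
2.5577 bits

Joint entropy is H(X,Y) = -Σ_{x,y} p(x,y) log p(x,y).

Summing over all non-zero entries:
H(X,Y) = -[1/6·log_2(1/6) + 2/9·log_2(2/9) + 1/6·log_2(1/6) + 1/6·log_2(1/6) + 1/9·log_2(1/9) + 1/6·log_2(1/6)]
H(X,Y) = 2.5577 bits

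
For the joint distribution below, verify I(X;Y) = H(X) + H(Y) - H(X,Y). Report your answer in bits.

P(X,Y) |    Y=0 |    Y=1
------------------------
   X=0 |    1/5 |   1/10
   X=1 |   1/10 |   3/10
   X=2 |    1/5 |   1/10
I(X;Y) = 0.1245 bits

Mutual information has multiple equivalent forms:
- I(X;Y) = H(X) - H(X|Y)
- I(X;Y) = H(Y) - H(Y|X)
- I(X;Y) = H(X) + H(Y) - H(X,Y)

Computing all quantities:
H(X) = 1.5710, H(Y) = 1.0000, H(X,Y) = 2.4464
H(X|Y) = 1.4464, H(Y|X) = 0.8755

Verification:
H(X) - H(X|Y) = 1.5710 - 1.4464 = 0.1245
H(Y) - H(Y|X) = 1.0000 - 0.8755 = 0.1245
H(X) + H(Y) - H(X,Y) = 1.5710 + 1.0000 - 2.4464 = 0.1245

All forms give I(X;Y) = 0.1245 bits. ✓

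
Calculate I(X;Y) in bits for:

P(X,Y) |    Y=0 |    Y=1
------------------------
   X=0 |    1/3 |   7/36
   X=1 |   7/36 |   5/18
0.0351 bits

Mutual information: I(X;Y) = H(X) + H(Y) - H(X,Y)

Marginals:
P(X) = (19/36, 17/36), H(X) = 0.9978 bits
P(Y) = (19/36, 17/36), H(Y) = 0.9978 bits

Joint entropy: H(X,Y) = 1.9604 bits

I(X;Y) = 0.9978 + 0.9978 - 1.9604 = 0.0351 bits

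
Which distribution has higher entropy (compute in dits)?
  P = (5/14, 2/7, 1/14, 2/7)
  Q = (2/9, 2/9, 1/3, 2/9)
Q

Computing entropies in dits:
H(P) = 0.5525
H(Q) = 0.5945

Distribution Q has higher entropy.

Intuition: The distribution closer to uniform (more spread out) has higher entropy.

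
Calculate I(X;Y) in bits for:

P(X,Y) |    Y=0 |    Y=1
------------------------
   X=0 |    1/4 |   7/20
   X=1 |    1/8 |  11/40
0.0081 bits

Mutual information: I(X;Y) = H(X) + H(Y) - H(X,Y)

Marginals:
P(X) = (3/5, 2/5), H(X) = 0.9710 bits
P(Y) = (3/8, 5/8), H(Y) = 0.9544 bits

Joint entropy: H(X,Y) = 1.9173 bits

I(X;Y) = 0.9710 + 0.9544 - 1.9173 = 0.0081 bits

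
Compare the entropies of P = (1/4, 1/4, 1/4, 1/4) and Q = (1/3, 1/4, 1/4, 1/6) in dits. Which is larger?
P

Computing entropies in dits:
H(P) = 0.6021
H(Q) = 0.5898

Distribution P has higher entropy.

Intuition: The distribution closer to uniform (more spread out) has higher entropy.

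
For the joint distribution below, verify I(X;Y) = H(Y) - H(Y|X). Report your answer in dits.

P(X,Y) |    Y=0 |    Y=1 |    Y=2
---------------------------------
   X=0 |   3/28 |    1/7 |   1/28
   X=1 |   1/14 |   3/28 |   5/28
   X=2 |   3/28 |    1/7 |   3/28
I(X;Y) = 0.0238 dits

Mutual information has multiple equivalent forms:
- I(X;Y) = H(X) - H(X|Y)
- I(X;Y) = H(Y) - H(Y|X)
- I(X;Y) = H(X) + H(Y) - H(X,Y)

Computing all quantities:
H(X) = 0.4748, H(Y) = 0.4733, H(X,Y) = 0.9243
H(X|Y) = 0.4510, H(Y|X) = 0.4495

Verification:
H(X) - H(X|Y) = 0.4748 - 0.4510 = 0.0238
H(Y) - H(Y|X) = 0.4733 - 0.4495 = 0.0238
H(X) + H(Y) - H(X,Y) = 0.4748 + 0.4733 - 0.9243 = 0.0238

All forms give I(X;Y) = 0.0238 dits. ✓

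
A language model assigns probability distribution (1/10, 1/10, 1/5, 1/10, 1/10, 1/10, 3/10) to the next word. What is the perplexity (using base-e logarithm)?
6.2612

Perplexity is e^H (or exp(H) for natural log).

First, H = -Σ p log p = 1.8344 nats
Perplexity = e^1.8344 = 6.2612

Interpretation: The model's uncertainty is equivalent to choosing uniformly among 6.3 options.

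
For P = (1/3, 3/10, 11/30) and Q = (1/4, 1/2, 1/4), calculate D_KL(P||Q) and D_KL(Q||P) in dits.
D_KL(P||Q) = 0.0361, D_KL(Q||P) = 0.0381

KL divergence is not symmetric: D_KL(P||Q) ≠ D_KL(Q||P) in general.

D_KL(P||Q) = 0.0361 dits
D_KL(Q||P) = 0.0381 dits

No, they are not equal!

This asymmetry is why KL divergence is not a true distance metric.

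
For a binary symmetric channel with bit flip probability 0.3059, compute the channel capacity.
0.1116 bits

For a binary symmetric channel (BSC) with error probability p:
Capacity C = 1 - H(p) bits per symbol

where H(p) = -p log₂(p) - (1-p) log₂(1-p) is the binary entropy function.

H(0.3059) = 0.8884 bits
C = 1 - 0.8884 = 0.1116 bits per symbol

This means we can reliably transmit up to 0.1116 bits of information per channel use.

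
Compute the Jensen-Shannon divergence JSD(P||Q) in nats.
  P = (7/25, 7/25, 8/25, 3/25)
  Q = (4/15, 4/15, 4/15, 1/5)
0.0064 nats

Jensen-Shannon divergence is:
JSD(P||Q) = 0.5 × D_KL(P||M) + 0.5 × D_KL(Q||M)
where M = 0.5 × (P + Q) is the mixture distribution.

M = 0.5 × (7/25, 7/25, 8/25, 3/25) + 0.5 × (4/15, 4/15, 4/15, 1/5) = (0.273333, 0.273333, 0.293333, 4/25)

D_KL(P||M) = 0.0068 nats
D_KL(Q||M) = 0.0060 nats

JSD(P||Q) = 0.5 × 0.0068 + 0.5 × 0.0060 = 0.0064 nats

Unlike KL divergence, JSD is symmetric and bounded: 0 ≤ JSD ≤ log(2).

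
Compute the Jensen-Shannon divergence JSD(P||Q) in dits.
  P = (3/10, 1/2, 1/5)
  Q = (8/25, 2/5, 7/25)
0.0027 dits

Jensen-Shannon divergence is:
JSD(P||Q) = 0.5 × D_KL(P||M) + 0.5 × D_KL(Q||M)
where M = 0.5 × (P + Q) is the mixture distribution.

M = 0.5 × (3/10, 1/2, 1/5) + 0.5 × (8/25, 2/5, 7/25) = (0.31, 9/20, 6/25)

D_KL(P||M) = 0.0028 dits
D_KL(Q||M) = 0.0027 dits

JSD(P||Q) = 0.5 × 0.0028 + 0.5 × 0.0027 = 0.0027 dits

Unlike KL divergence, JSD is symmetric and bounded: 0 ≤ JSD ≤ log(2).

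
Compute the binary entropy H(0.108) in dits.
0.1487 dits

The binary entropy function is:
H(p) = -p log(p) - (1-p) log(1-p)

H(0.108) = -0.108 × log_10(0.108) - 0.892 × log_10(0.892)
H(0.108) = 0.1487 dits

Note: Binary entropy is maximized at p=0.5 (H=1 bit) and minimized at p=0 or p=1 (H=0).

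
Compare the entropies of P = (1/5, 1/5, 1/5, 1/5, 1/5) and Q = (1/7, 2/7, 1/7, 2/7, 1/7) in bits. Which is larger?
P

Computing entropies in bits:
H(P) = 2.3219
H(Q) = 2.2359

Distribution P has higher entropy.

Intuition: The distribution closer to uniform (more spread out) has higher entropy.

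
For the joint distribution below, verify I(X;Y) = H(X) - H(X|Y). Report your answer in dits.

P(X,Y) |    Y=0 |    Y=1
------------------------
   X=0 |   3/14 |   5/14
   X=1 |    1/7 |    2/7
I(X;Y) = 0.0004 dits

Mutual information has multiple equivalent forms:
- I(X;Y) = H(X) - H(X|Y)
- I(X;Y) = H(Y) - H(Y|X)
- I(X;Y) = H(X) + H(Y) - H(X,Y)

Computing all quantities:
H(X) = 0.2966, H(Y) = 0.2831, H(X,Y) = 0.5792
H(X|Y) = 0.2962, H(Y|X) = 0.2827

Verification:
H(X) - H(X|Y) = 0.2966 - 0.2962 = 0.0004
H(Y) - H(Y|X) = 0.2831 - 0.2827 = 0.0004
H(X) + H(Y) - H(X,Y) = 0.2966 + 0.2831 - 0.5792 = 0.0004

All forms give I(X;Y) = 0.0004 dits. ✓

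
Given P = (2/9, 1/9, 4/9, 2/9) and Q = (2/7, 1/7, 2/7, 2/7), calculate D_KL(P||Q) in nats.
0.0568 nats

KL divergence: D_KL(P||Q) = Σ p(x) log(p(x)/q(x))

Computing term by term:
  x=0: 2/9 × log_e[(2/9)/(2/7)] = 2/9 × -0.2513 = -0.0558
  x=1: 1/9 × log_e[(1/9)/(1/7)] = 1/9 × -0.2513 = -0.0279
  x=2: 4/9 × log_e[(4/9)/(2/7)] = 4/9 × 0.4418 = 0.1964
  x=3: 2/9 × log_e[(2/9)/(2/7)] = 2/9 × -0.2513 = -0.0558

D_KL(P||Q) = 0.0568 nats

Note: KL divergence is always non-negative and equals 0 iff P = Q.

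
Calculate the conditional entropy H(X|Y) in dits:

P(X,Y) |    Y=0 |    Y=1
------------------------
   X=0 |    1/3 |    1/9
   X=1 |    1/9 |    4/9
0.2293 dits

Using the chain rule: H(X|Y) = H(X,Y) - H(Y)

First, compute H(X,Y) = 0.5276 dits

Marginal P(Y) = (4/9, 5/9)
H(Y) = 0.2983 dits

H(X|Y) = H(X,Y) - H(Y) = 0.5276 - 0.2983 = 0.2293 dits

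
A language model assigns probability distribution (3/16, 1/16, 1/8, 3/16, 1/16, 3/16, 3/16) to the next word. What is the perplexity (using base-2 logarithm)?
6.4365

Perplexity is 2^H (or exp(H) for natural log).

First, H = -Σ p log p = 2.6863 bits
Perplexity = 2^2.6863 = 6.4365

Interpretation: The model's uncertainty is equivalent to choosing uniformly among 6.4 options.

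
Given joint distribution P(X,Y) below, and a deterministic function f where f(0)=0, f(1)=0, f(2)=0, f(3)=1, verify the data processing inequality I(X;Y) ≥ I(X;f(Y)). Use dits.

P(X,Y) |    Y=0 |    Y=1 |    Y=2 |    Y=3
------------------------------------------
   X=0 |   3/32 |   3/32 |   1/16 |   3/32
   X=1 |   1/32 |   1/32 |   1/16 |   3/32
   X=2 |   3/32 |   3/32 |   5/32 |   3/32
I(X;Y) = 0.0143, I(X;f(Y)) = 0.0070, inequality holds: 0.0143 ≥ 0.0070

Data Processing Inequality: For any Markov chain X → Y → Z, we have I(X;Y) ≥ I(X;Z).

Here Z = f(Y) is a deterministic function of Y, forming X → Y → Z.

Original I(X;Y) = 0.0143 dits

After applying f:
P(X,Z) where Z=f(Y):
- P(X,Z=0) = P(X,Y=0) + P(X,Y=1) + P(X,Y=2)
- P(X,Z=1) = P(X,Y=3)

I(X;Z) = I(X;f(Y)) = 0.0070 dits

Verification: 0.0143 ≥ 0.0070 ✓

Information cannot be created by processing; the function f can only lose information about X.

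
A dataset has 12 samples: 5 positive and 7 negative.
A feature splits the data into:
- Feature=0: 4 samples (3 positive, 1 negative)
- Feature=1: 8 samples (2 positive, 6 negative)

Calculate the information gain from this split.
0.1686 bits

Information Gain = H(Y) - H(Y|Feature)

Before split:
P(positive) = 5/12 = 0.4167
H(Y) = 0.9799 bits

After split:
Feature=0: H = 0.8113 bits (weight = 4/12)
Feature=1: H = 0.8113 bits (weight = 8/12)
H(Y|Feature) = (4/12)×0.8113 + (8/12)×0.8113 = 0.8113 bits

Information Gain = 0.9799 - 0.8113 = 0.1686 bits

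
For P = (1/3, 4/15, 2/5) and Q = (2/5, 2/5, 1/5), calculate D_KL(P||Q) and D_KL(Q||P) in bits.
D_KL(P||Q) = 0.1563, D_KL(Q||P) = 0.1392

KL divergence is not symmetric: D_KL(P||Q) ≠ D_KL(Q||P) in general.

D_KL(P||Q) = 0.1563 bits
D_KL(Q||P) = 0.1392 bits

No, they are not equal!

This asymmetry is why KL divergence is not a true distance metric.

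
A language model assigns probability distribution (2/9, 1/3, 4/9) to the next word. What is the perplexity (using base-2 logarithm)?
2.8888

Perplexity is 2^H (or exp(H) for natural log).

First, H = -Σ p log p = 1.5305 bits
Perplexity = 2^1.5305 = 2.8888

Interpretation: The model's uncertainty is equivalent to choosing uniformly among 2.9 options.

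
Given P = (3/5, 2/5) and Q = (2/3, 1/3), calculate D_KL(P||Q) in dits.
0.0042 dits

KL divergence: D_KL(P||Q) = Σ p(x) log(p(x)/q(x))

Computing term by term:
  x=0: 3/5 × log_10[(3/5)/(2/3)] = 3/5 × -0.0458 = -0.0275
  x=1: 2/5 × log_10[(2/5)/(1/3)] = 2/5 × 0.0792 = 0.0317

D_KL(P||Q) = 0.0042 dits

Note: KL divergence is always non-negative and equals 0 iff P = Q.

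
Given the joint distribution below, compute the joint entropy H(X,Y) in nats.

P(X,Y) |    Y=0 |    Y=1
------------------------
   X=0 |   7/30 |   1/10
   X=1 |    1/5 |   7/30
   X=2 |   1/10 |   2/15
1.7302 nats

Joint entropy is H(X,Y) = -Σ_{x,y} p(x,y) log p(x,y).

Summing over all non-zero entries:
H(X,Y) = -[7/30·log_e(7/30) + 1/10·log_e(1/10) + 1/5·log_e(1/5) + 7/30·log_e(7/30) + 1/10·log_e(1/10) + 2/15·log_e(2/15)]
H(X,Y) = 1.7302 nats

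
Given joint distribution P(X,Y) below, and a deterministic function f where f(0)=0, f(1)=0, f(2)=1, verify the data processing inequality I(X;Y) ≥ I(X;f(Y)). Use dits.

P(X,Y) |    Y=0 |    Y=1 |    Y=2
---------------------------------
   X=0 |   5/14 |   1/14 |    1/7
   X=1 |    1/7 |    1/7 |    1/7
I(X;Y) = 0.0214, I(X;f(Y)) = 0.0018, inequality holds: 0.0214 ≥ 0.0018

Data Processing Inequality: For any Markov chain X → Y → Z, we have I(X;Y) ≥ I(X;Z).

Here Z = f(Y) is a deterministic function of Y, forming X → Y → Z.

Original I(X;Y) = 0.0214 dits

After applying f:
P(X,Z) where Z=f(Y):
- P(X,Z=0) = P(X,Y=0) + P(X,Y=1)
- P(X,Z=1) = P(X,Y=2)

I(X;Z) = I(X;f(Y)) = 0.0018 dits

Verification: 0.0214 ≥ 0.0018 ✓

Information cannot be created by processing; the function f can only lose information about X.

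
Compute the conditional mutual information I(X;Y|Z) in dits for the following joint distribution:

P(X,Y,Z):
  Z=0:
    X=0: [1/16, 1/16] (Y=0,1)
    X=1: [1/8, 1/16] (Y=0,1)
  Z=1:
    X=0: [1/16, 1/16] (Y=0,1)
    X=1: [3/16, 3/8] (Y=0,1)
0.0045 dits

Conditional mutual information: I(X;Y|Z) = H(X|Z) + H(Y|Z) - H(X,Y|Z)

H(Z) = 0.2697
H(X,Z) = 0.5026 → H(X|Z) = 0.2329
H(Y,Z) = 0.5568 → H(Y|Z) = 0.2871
H(X,Y,Z) = 0.7852 → H(X,Y|Z) = 0.5155

I(X;Y|Z) = 0.2329 + 0.2871 - 0.5155 = 0.0045 dits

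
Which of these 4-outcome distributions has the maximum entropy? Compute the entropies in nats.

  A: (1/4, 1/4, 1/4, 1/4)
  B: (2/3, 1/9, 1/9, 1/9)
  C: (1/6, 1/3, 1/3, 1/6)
A

For a discrete distribution over n outcomes, entropy is maximized by the uniform distribution.

Computing entropies:
H(A) = 1.3863 nats
H(B) = 1.0027 nats
H(C) = 1.3297 nats

The uniform distribution (where all probabilities equal 1/4) achieves the maximum entropy of log_e(4) = 1.3863 nats.

Distribution A has the highest entropy.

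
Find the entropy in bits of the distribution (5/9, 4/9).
0.9911 bits

Shannon entropy is H(X) = -Σ p(x) log p(x).

For P = (5/9, 4/9):
H = -5/9 × log_2(5/9) -4/9 × log_2(4/9)
H = 0.9911 bits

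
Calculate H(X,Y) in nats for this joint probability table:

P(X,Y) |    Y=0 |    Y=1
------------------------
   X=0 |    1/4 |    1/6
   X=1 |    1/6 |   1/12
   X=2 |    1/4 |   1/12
1.7046 nats

Joint entropy is H(X,Y) = -Σ_{x,y} p(x,y) log p(x,y).

Summing over all non-zero entries:
H(X,Y) = -[1/4·log_e(1/4) + 1/6·log_e(1/6) + 1/6·log_e(1/6) + 1/12·log_e(1/12) + 1/4·log_e(1/4) + 1/12·log_e(1/12)]
H(X,Y) = 1.7046 nats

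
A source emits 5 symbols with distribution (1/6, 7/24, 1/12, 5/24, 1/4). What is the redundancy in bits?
0.1024 bits

Redundancy measures how far a source is from maximum entropy:
R = H_max - H(X)

Maximum entropy for 5 symbols: H_max = log_2(5) = 2.3219 bits
Actual entropy: H(X) = 2.2195 bits
Redundancy: R = 2.3219 - 2.2195 = 0.1024 bits

This redundancy represents potential for compression: the source could be compressed by 0.1024 bits per symbol.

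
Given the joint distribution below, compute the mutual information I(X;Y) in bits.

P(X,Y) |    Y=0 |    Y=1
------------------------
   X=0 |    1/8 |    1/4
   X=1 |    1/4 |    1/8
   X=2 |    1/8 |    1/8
0.0613 bits

Mutual information: I(X;Y) = H(X) + H(Y) - H(X,Y)

Marginals:
P(X) = (3/8, 3/8, 1/4), H(X) = 1.5613 bits
P(Y) = (1/2, 1/2), H(Y) = 1.0000 bits

Joint entropy: H(X,Y) = 2.5000 bits

I(X;Y) = 1.5613 + 1.0000 - 2.5000 = 0.0613 bits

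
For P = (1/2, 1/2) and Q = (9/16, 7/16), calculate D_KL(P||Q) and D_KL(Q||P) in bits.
D_KL(P||Q) = 0.0114, D_KL(Q||P) = 0.0113

KL divergence is not symmetric: D_KL(P||Q) ≠ D_KL(Q||P) in general.

D_KL(P||Q) = 0.0114 bits
D_KL(Q||P) = 0.0113 bits

No, they are not equal!

This asymmetry is why KL divergence is not a true distance metric.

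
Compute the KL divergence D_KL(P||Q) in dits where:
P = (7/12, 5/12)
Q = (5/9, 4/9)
0.0007 dits

KL divergence: D_KL(P||Q) = Σ p(x) log(p(x)/q(x))

Computing term by term:
  x=0: 7/12 × log_10[(7/12)/(5/9)] = 7/12 × 0.0212 = 0.0124
  x=1: 5/12 × log_10[(5/12)/(4/9)] = 5/12 × -0.0280 = -0.0117

D_KL(P||Q) = 0.0007 dits

Note: KL divergence is always non-negative and equals 0 iff P = Q.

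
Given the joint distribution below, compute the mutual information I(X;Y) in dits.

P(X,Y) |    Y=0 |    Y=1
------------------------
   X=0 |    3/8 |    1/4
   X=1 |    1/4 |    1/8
0.0010 dits

Mutual information: I(X;Y) = H(X) + H(Y) - H(X,Y)

Marginals:
P(X) = (5/8, 3/8), H(X) = 0.2873 dits
P(Y) = (5/8, 3/8), H(Y) = 0.2873 dits

Joint entropy: H(X,Y) = 0.5737 dits

I(X;Y) = 0.2873 + 0.2873 - 0.5737 = 0.0010 dits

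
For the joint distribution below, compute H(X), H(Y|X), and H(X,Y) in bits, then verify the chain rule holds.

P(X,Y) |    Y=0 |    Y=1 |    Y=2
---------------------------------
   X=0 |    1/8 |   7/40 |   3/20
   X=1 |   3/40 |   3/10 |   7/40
H(X,Y) = 2.4670, H(X) = 0.9928, H(Y|X) = 1.4742 (all in bits)

Chain rule: H(X,Y) = H(X) + H(Y|X)

Left side — joint entropy directly:
H(X,Y) = -Σ p(x,y) log p(x,y) = 2.4670 bits

Right side — compute H(Y|X) from the conditional distributions:
P(X) = (9/20, 11/20), so H(X) = 0.9928 bits
H(Y|X) = Σ_x P(X=x) · H(Y|X=x):
  P(Y|X=0) = (5/18, 7/18, 1/3), H(Y|X=0) = 1.5715, weight P(X=0) = 9/20
  P(Y|X=1) = (3/22, 6/11, 7/22), H(Y|X=1) = 1.3946, weight P(X=1) = 11/20
H(Y|X) = 1.4742 bits

H(X) + H(Y|X) = 0.9928 + 1.4742 = 2.4670 bits

Both sides equal 2.4670 bits. ✓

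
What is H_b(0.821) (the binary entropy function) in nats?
0.4699 nats

The binary entropy function is:
H(p) = -p log(p) - (1-p) log(1-p)

H(0.821) = -0.821 × log_e(0.821) - 0.179 × log_e(0.179)
H(0.821) = 0.4699 nats

Note: Binary entropy is maximized at p=0.5 (H=1 bit) and minimized at p=0 or p=1 (H=0).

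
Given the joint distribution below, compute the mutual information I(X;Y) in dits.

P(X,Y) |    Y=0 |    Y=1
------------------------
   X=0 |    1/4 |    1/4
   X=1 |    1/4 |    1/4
0.0000 dits

Mutual information: I(X;Y) = H(X) + H(Y) - H(X,Y)

Marginals:
P(X) = (1/2, 1/2), H(X) = 0.3010 dits
P(Y) = (1/2, 1/2), H(Y) = 0.3010 dits

Joint entropy: H(X,Y) = 0.6021 dits

I(X;Y) = 0.3010 + 0.3010 - 0.6021 = 0.0000 dits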